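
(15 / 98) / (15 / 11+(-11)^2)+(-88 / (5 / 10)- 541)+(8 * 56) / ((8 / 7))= -325.00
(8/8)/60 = 0.02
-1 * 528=-528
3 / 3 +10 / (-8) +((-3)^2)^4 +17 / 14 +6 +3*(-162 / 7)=181959 / 28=6498.54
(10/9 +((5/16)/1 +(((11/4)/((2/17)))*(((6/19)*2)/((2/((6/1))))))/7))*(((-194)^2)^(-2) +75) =15769650001253641/27128204635392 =581.30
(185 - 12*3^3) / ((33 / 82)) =-11398 / 33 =-345.39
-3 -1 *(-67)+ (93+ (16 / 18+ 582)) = 6659 / 9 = 739.89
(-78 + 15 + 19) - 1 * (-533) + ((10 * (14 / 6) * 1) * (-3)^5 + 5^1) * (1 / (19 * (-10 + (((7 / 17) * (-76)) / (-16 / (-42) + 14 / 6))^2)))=328434881 / 674994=486.57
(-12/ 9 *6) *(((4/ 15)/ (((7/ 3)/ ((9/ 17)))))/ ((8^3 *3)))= -3/ 9520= -0.00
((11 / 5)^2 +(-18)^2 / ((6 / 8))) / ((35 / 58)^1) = 633418 / 875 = 723.91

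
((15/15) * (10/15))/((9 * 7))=2/189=0.01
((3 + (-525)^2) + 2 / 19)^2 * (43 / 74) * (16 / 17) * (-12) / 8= -14151546503703696 / 227069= -62322670658.27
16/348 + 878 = 76390/87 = 878.05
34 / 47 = 0.72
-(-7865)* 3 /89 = 23595 /89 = 265.11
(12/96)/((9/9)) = 1/8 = 0.12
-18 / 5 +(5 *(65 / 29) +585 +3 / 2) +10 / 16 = 689889 / 1160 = 594.73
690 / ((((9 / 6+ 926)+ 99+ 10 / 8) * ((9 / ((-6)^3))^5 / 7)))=-153837895680 / 4111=-37421040.06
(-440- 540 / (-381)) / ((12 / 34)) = -473450 / 381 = -1242.65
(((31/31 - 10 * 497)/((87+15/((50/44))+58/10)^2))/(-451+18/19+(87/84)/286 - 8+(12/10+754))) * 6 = -1890108220/211668062961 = -0.01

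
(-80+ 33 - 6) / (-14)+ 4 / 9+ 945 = 119603 / 126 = 949.23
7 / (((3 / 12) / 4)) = 112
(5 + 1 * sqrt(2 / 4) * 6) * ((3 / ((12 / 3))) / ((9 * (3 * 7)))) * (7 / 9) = sqrt(2) / 108 + 5 / 324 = 0.03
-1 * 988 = -988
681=681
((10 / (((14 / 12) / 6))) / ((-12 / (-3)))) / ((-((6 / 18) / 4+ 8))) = -1080 / 679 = -1.59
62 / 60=31 / 30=1.03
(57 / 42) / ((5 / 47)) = 893 / 70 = 12.76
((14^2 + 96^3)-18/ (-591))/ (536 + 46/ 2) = 174331610/ 110123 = 1583.06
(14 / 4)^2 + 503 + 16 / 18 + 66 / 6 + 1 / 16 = 75917 / 144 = 527.20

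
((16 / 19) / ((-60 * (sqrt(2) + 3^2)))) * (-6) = 72 / 7505 - 8 * sqrt(2) / 7505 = 0.01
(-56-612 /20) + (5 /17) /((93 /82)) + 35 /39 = -85.44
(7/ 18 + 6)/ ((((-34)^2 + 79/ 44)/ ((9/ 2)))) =1265/ 50943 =0.02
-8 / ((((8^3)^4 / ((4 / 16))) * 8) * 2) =-1 / 549755813888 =-0.00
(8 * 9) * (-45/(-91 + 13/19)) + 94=18572/143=129.87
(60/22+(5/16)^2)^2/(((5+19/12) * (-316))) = -189846075/49490231296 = -0.00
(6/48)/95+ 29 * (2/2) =29.00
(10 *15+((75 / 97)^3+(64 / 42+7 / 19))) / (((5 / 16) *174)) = 88769400464 / 31681617849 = 2.80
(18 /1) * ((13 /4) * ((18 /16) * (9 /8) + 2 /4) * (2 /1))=13221 /64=206.58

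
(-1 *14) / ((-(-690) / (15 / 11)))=-7 / 253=-0.03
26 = 26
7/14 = 1/2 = 0.50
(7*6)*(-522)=-21924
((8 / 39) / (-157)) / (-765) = 8 / 4684095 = 0.00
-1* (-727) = 727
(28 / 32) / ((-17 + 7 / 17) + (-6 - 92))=-0.01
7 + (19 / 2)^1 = 33 / 2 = 16.50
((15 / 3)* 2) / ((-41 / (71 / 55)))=-142 / 451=-0.31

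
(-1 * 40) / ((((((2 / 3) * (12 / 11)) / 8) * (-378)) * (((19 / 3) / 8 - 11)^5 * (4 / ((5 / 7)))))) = -3244032 / 1730160900125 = -0.00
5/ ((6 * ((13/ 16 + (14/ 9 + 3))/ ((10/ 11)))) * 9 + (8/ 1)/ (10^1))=400/ 25573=0.02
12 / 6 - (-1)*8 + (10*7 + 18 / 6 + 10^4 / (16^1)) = 708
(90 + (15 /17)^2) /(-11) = -2385 /289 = -8.25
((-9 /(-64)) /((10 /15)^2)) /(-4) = -0.08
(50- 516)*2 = -932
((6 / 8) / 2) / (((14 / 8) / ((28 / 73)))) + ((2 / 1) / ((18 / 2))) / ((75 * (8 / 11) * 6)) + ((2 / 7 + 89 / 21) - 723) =-5947003579 / 8278200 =-718.39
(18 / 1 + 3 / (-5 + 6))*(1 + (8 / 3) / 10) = 26.60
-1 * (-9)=9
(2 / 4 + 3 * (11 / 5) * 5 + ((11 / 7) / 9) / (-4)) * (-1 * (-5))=42155 / 252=167.28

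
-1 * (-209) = 209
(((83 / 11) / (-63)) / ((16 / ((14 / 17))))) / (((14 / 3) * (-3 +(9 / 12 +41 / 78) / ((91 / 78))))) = 1079 / 1557336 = 0.00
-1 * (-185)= 185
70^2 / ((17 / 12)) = 58800 / 17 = 3458.82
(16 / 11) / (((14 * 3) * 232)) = 1 / 6699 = 0.00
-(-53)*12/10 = 318/5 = 63.60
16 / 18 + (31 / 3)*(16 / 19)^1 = 1640 / 171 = 9.59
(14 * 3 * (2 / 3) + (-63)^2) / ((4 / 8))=7994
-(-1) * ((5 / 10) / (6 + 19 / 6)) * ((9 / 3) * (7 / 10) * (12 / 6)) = 0.23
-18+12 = -6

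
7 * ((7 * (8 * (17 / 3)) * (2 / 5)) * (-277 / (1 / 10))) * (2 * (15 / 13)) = -73837120 / 13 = -5679778.46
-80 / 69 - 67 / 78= -1207 / 598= -2.02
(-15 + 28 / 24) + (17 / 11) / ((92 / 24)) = -13.43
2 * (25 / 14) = 25 / 7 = 3.57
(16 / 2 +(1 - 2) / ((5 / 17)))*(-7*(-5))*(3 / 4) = 483 / 4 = 120.75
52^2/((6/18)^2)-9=24327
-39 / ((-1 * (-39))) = -1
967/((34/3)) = 2901/34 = 85.32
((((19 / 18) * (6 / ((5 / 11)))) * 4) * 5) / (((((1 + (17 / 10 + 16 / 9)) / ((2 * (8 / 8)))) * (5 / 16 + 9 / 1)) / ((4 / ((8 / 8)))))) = 3210240 / 60047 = 53.46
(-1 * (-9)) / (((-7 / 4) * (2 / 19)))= -342 / 7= -48.86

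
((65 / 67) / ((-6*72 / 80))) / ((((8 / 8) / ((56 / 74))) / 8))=-72800 / 66933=-1.09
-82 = -82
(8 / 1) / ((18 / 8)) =32 / 9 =3.56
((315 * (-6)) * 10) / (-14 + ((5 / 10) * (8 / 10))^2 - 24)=236250 / 473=499.47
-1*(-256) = 256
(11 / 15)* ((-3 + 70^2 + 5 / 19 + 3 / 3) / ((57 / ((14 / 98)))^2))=1023737 / 45372285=0.02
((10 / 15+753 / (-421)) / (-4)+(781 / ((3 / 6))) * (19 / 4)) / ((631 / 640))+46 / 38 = 113971912159 / 15142107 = 7526.82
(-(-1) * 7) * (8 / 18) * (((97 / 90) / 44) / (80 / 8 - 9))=679 / 8910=0.08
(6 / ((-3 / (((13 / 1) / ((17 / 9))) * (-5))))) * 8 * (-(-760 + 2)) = 7094880 / 17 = 417345.88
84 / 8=21 / 2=10.50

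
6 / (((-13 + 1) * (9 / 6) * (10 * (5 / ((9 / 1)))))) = -3 / 50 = -0.06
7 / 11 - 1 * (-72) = 72.64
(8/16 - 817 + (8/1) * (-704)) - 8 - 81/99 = -142061/22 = -6457.32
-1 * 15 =-15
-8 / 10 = -4 / 5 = -0.80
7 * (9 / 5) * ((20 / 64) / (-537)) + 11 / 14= 15605 / 20048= 0.78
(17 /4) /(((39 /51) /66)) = 9537 /26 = 366.81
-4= -4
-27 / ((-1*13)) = 27 / 13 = 2.08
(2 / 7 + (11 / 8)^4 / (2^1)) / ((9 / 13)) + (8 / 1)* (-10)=-39742357 / 516096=-77.01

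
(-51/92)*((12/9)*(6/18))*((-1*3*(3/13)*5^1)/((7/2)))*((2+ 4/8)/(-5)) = -255/2093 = -0.12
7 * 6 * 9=378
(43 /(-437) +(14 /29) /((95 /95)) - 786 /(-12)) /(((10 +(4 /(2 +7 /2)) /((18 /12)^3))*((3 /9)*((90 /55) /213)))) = 387346154085 /153799528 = 2518.51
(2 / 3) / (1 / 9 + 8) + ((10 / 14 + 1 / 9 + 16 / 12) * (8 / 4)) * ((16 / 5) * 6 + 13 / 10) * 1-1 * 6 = 82.59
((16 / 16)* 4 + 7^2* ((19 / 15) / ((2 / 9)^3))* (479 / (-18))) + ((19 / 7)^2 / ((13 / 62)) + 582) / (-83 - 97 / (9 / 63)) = -2922161141831 / 19415760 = -150504.60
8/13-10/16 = -1/104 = -0.01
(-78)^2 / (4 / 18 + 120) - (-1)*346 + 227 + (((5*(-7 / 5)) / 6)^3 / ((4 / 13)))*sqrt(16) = 70459817 / 116856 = 602.96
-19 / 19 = -1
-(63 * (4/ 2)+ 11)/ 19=-137/ 19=-7.21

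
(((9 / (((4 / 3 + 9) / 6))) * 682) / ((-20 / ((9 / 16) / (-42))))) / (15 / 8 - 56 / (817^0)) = -2673 / 60620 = -0.04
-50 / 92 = -25 / 46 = -0.54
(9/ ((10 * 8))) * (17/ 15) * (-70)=-357/ 40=-8.92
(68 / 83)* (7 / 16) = 119 / 332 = 0.36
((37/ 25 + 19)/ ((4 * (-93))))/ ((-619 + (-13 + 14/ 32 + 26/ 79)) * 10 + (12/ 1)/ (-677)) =0.00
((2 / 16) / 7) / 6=1 / 336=0.00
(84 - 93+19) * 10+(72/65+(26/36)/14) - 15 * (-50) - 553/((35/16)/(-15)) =76054949/16380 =4643.16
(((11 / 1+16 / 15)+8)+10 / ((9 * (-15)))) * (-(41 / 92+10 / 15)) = -828593 / 37260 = -22.24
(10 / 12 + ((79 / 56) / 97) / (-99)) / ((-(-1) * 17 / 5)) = 2240305 / 9142056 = 0.25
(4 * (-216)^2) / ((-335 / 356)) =-66438144 / 335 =-198322.82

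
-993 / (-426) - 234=-32897 / 142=-231.67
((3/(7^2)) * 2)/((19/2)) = 0.01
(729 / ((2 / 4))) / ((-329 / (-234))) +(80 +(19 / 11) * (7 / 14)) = 8091075 / 7238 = 1117.86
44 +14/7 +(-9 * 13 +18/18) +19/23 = -1591/23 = -69.17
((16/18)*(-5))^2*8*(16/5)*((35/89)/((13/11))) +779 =88775143/93717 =947.27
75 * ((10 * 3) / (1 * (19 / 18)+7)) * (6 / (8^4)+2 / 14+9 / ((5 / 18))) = 944774685 / 103936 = 9089.97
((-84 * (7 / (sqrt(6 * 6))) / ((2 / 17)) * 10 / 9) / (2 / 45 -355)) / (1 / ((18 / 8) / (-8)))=-187425 / 255568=-0.73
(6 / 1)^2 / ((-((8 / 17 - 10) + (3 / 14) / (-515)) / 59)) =86779560 / 389357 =222.88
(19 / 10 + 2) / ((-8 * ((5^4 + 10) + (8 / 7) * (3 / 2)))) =-273 / 356560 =-0.00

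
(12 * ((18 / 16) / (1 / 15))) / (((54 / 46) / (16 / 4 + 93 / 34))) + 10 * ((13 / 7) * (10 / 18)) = 5021515 / 4284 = 1172.16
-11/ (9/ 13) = -143/ 9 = -15.89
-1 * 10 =-10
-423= -423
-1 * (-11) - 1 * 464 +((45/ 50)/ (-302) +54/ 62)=-452.13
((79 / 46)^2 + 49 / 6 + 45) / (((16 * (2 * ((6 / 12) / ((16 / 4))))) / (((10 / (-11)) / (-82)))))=1781125 / 11451792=0.16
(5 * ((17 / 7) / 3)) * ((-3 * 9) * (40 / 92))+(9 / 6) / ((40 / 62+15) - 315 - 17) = -7145813 / 150374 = -47.52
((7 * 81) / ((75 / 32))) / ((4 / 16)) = 24192 / 25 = 967.68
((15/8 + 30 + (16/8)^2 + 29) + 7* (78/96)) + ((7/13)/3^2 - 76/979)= 70.54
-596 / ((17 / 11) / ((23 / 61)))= -145.41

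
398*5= 1990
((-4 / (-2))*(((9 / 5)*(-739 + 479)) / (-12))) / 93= 26 / 31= 0.84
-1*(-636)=636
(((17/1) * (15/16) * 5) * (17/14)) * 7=21675/32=677.34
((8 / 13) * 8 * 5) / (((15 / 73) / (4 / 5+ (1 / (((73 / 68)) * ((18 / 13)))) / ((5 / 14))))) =564224 / 1755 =321.50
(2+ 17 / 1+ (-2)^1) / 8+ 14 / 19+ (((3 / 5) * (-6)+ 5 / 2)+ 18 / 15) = 2251 / 760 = 2.96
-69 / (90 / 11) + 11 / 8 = -847 / 120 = -7.06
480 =480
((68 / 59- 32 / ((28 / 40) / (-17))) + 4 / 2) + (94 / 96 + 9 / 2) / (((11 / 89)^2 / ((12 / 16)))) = 3355968027 / 3198272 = 1049.31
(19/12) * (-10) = -95/6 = -15.83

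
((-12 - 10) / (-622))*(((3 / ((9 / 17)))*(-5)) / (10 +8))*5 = -4675 / 16794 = -0.28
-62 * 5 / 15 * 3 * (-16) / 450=496 / 225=2.20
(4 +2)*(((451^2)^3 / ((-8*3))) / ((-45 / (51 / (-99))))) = -13005153647993947 / 540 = -24083617866655.46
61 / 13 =4.69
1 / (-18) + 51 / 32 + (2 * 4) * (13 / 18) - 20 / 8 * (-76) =56827 / 288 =197.32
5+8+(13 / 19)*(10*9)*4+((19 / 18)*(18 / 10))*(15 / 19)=9911 / 38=260.82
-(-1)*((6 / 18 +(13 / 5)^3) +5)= 8591 / 375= 22.91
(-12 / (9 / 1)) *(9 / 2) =-6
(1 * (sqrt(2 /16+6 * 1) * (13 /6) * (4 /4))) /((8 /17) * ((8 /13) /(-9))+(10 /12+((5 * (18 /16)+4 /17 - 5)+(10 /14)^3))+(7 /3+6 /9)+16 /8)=20694219 * sqrt(2) /38345971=0.76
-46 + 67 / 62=-2785 / 62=-44.92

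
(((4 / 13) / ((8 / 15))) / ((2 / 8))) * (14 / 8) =105 / 26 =4.04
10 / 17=0.59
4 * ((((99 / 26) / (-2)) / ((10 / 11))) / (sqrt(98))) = -1089 * sqrt(2) / 1820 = -0.85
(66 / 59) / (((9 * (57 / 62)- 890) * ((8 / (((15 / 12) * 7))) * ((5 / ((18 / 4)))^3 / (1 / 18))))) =-580041 / 10321129600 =-0.00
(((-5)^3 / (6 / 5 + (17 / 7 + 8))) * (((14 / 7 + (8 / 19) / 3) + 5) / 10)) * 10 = -4375 / 57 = -76.75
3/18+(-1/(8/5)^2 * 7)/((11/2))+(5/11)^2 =-1439/11616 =-0.12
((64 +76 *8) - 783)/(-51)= 37/17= 2.18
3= 3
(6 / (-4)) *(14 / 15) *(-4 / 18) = 14 / 45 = 0.31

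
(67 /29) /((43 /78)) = 5226 /1247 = 4.19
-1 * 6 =-6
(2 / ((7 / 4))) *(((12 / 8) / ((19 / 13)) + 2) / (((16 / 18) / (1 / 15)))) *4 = 138 / 133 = 1.04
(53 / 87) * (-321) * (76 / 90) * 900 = -4309960 / 29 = -148619.31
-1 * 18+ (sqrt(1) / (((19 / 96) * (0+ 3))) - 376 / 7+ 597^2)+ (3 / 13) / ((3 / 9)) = 616111276 / 1729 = 356339.66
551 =551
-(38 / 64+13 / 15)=-1.46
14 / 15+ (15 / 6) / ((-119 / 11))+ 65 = 234557 / 3570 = 65.70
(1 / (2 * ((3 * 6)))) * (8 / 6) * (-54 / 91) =-2 / 91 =-0.02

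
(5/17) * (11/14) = 0.23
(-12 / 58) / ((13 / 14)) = -84 / 377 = -0.22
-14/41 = -0.34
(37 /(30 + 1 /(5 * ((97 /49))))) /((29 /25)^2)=11215625 /12277759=0.91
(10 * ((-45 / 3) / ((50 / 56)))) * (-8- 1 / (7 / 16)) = 1728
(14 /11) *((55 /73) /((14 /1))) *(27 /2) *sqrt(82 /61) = 135 *sqrt(5002) /8906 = 1.07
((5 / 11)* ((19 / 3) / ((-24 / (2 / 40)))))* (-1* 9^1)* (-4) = -19 / 88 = -0.22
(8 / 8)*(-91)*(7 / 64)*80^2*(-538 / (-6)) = -17135300 / 3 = -5711766.67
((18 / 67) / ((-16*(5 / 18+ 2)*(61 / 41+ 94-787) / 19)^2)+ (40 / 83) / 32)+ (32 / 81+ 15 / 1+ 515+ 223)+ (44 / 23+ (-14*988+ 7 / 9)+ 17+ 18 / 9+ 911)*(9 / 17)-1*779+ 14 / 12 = -31048635465318435983275 / 4530353073202003968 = -6853.47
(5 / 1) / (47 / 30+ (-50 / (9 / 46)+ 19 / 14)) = -1575 / 79579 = -0.02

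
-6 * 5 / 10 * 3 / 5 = -9 / 5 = -1.80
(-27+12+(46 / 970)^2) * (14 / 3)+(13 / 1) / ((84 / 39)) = -1263656557 / 19758900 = -63.95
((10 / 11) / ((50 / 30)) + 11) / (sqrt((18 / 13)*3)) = 127*sqrt(78) / 198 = 5.66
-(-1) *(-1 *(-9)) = 9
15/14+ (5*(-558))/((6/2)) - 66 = -13929/14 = -994.93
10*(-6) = -60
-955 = -955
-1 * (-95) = 95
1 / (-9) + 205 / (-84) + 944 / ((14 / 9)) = 21755 / 36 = 604.31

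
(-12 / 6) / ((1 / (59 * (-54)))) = 6372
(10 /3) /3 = 1.11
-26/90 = -13/45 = -0.29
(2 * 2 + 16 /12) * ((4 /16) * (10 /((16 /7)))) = 5.83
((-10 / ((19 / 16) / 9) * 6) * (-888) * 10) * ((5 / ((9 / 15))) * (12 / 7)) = 7672320000 / 133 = 57686616.54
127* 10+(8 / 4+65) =1337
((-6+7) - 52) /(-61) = 51 /61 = 0.84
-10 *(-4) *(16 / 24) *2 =160 / 3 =53.33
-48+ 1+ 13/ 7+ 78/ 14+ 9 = -214/ 7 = -30.57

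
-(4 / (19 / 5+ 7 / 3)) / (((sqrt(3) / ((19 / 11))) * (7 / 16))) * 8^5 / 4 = -12451840 * sqrt(3) / 1771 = -12177.99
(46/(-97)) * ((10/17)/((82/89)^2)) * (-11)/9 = 10020065/24947721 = 0.40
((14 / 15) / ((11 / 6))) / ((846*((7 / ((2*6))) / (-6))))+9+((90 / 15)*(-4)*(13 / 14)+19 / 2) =-3.79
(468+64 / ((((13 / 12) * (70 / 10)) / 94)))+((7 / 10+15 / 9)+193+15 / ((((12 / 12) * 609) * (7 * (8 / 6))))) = 1456.69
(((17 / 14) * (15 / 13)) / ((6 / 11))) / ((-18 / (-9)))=935 / 728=1.28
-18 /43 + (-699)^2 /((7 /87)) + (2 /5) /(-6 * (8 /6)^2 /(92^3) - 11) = 7339052862742521 /1208549615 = 6072611.97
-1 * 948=-948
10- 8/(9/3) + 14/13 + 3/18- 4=119/26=4.58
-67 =-67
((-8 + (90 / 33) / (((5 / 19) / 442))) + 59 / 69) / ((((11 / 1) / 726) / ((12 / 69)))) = 52496.77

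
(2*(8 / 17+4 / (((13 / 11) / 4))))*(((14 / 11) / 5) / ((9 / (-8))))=-6.34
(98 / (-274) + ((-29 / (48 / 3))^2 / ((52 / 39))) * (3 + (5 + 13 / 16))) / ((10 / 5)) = 47933975 / 4489216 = 10.68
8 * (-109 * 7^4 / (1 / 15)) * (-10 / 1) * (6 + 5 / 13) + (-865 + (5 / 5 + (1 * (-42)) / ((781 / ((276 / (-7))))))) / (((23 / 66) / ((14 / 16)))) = 42566085440214 / 21229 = 2005091405.16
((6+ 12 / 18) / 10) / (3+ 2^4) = 2 / 57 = 0.04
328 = 328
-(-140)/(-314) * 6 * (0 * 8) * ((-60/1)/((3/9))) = 0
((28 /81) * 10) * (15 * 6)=2800 /9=311.11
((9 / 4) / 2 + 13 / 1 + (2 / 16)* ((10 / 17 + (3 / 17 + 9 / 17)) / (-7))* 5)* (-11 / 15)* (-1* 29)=4254503 / 14280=297.93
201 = 201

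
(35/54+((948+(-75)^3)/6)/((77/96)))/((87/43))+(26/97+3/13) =-19719497289725/456161706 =-43229.18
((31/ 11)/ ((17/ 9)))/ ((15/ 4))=372/ 935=0.40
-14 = -14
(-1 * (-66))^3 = 287496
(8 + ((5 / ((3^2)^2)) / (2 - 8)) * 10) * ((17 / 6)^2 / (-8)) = -7.92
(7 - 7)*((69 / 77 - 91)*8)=0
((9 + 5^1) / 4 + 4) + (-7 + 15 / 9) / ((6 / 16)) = -121 / 18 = -6.72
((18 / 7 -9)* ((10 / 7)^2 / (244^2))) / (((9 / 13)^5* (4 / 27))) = -46411625 / 4962266064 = -0.01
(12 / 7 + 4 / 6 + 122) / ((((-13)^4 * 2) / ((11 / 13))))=14366 / 7797153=0.00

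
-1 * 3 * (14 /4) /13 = -0.81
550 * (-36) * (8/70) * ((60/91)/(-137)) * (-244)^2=56583014400/87269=648374.73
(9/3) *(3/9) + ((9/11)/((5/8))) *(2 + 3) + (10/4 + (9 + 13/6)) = 700/33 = 21.21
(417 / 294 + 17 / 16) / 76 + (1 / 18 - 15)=-7996543 / 536256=-14.91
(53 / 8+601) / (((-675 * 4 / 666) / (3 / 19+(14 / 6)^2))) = -86151503 / 102600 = -839.68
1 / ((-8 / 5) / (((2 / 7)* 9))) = -45 / 28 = -1.61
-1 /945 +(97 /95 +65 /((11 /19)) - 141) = -5472326 /197505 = -27.71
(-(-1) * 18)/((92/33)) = 297/46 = 6.46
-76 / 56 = -19 / 14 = -1.36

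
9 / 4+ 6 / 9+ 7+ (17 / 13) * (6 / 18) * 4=11.66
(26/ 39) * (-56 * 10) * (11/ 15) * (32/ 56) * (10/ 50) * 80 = -2503.11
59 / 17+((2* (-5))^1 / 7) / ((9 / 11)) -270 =-287323 / 1071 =-268.28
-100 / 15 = -20 / 3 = -6.67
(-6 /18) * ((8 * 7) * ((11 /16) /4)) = -77 /24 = -3.21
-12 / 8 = -3 / 2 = -1.50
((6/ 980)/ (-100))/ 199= -3/ 9751000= -0.00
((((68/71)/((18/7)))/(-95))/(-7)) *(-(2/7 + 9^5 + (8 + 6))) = -14057062/424935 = -33.08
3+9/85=264/85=3.11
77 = 77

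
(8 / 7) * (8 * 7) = 64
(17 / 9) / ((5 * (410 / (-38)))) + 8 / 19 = 67663 / 175275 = 0.39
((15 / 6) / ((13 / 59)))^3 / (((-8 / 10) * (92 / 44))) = -1411980625 / 1616992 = -873.21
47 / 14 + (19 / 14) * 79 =774 / 7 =110.57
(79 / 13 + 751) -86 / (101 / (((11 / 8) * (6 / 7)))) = 13898141 / 18382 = 756.07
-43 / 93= -0.46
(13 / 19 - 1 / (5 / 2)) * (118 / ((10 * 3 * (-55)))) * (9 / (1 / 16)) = -2.93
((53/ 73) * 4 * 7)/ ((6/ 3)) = 742/ 73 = 10.16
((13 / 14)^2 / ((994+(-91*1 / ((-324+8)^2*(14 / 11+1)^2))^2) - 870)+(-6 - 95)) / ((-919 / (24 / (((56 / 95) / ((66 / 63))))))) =262911927001174248251190 / 56089829637642454925621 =4.69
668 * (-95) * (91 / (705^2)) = -1154972 / 99405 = -11.62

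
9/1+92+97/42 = 4339/42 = 103.31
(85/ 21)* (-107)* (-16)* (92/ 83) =13387840/ 1743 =7680.92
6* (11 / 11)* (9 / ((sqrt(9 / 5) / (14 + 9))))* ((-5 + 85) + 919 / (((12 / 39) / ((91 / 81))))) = 25601231* sqrt(5) / 18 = 3180338.49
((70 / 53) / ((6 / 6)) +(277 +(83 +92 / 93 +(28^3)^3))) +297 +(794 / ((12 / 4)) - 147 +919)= 52141209402707501 / 4929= 10578455955103.98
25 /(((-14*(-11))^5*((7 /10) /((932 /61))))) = 29125 /4623187340156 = 0.00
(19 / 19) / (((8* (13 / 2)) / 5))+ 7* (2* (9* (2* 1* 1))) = 13109 / 52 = 252.10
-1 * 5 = -5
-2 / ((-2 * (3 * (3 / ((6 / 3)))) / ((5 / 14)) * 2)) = 0.04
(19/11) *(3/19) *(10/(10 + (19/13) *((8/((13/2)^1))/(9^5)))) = 149689215/548862127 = 0.27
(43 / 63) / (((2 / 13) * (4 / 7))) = 559 / 72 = 7.76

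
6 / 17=0.35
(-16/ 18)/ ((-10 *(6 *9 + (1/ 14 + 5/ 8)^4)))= 39337984/ 24001930125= 0.00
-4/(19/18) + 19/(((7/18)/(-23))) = -1127.50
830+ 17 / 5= 4167 / 5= 833.40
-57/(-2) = 57/2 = 28.50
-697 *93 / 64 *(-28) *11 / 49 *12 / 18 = 237677 / 56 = 4244.23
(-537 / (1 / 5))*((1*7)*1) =-18795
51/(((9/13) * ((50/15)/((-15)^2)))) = 9945/2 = 4972.50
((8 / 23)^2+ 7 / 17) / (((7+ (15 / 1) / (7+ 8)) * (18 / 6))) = 1597 / 71944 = 0.02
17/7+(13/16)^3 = 85011/28672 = 2.96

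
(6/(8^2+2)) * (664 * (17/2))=5644/11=513.09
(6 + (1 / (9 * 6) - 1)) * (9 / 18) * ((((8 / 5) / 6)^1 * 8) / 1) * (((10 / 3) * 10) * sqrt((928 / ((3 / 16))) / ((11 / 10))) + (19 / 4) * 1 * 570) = 1387520 * sqrt(4785) / 8019 + 391324 / 27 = 26462.54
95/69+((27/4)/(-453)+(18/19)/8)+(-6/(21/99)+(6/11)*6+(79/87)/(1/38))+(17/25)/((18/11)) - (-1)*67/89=71650697264803/5901326288550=12.14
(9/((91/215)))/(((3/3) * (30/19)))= 2451/182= 13.47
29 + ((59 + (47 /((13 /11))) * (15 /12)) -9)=6693 /52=128.71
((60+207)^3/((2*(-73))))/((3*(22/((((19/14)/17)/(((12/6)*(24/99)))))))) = -325.24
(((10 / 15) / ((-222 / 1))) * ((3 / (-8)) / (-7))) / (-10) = 0.00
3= 3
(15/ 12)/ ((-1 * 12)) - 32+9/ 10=-7489/ 240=-31.20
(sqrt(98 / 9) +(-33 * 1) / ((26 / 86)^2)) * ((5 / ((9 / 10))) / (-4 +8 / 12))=101695 / 169 - 35 * sqrt(2) / 9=596.25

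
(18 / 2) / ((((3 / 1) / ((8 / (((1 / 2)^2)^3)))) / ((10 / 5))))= 3072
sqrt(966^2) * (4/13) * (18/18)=3864/13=297.23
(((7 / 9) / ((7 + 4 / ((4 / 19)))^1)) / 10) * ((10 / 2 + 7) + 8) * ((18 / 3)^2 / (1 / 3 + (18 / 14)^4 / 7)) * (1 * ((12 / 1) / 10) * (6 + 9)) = 12706092 / 237185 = 53.57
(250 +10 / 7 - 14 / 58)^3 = 132580785392271 / 8365427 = 15848657.26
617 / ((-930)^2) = 617 / 864900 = 0.00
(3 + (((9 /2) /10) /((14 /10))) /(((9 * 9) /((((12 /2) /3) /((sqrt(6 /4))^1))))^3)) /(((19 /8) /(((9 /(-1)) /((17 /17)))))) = -216 /19-32 * sqrt(6) /7853517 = -11.37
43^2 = 1849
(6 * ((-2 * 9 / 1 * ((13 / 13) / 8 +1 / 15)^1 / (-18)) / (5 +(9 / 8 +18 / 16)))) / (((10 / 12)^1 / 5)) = 138 / 145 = 0.95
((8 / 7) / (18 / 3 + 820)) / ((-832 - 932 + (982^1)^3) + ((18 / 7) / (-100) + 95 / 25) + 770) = 200 / 136883816447273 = 0.00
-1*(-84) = 84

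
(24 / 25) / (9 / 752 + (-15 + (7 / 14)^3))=-18048 / 279425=-0.06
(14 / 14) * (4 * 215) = 860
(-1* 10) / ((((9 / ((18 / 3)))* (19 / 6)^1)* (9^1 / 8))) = -320 / 171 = -1.87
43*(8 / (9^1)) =344 / 9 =38.22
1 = 1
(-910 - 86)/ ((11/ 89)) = -88644/ 11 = -8058.55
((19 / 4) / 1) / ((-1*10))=-19 / 40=-0.48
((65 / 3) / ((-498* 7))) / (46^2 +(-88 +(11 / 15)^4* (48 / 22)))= -121875 / 39778917976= -0.00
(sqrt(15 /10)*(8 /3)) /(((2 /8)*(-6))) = -8*sqrt(6) /9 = -2.18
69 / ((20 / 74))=2553 / 10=255.30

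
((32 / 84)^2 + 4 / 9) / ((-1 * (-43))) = 260 / 18963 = 0.01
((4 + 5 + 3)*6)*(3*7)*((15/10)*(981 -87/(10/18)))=9348696/5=1869739.20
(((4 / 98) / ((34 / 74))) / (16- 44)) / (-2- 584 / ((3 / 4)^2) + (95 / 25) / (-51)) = 1665 / 545937322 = 0.00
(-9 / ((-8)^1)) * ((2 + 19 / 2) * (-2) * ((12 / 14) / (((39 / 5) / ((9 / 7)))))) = -9315 / 2548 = -3.66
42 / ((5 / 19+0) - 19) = -399 / 178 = -2.24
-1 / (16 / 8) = -1 / 2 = -0.50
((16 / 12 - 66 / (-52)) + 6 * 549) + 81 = 263453 / 78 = 3377.60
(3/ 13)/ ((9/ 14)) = 14/ 39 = 0.36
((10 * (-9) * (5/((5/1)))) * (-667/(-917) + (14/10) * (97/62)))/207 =-829413/653821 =-1.27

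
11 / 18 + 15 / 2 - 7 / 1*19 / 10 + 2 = -287 / 90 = -3.19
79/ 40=1.98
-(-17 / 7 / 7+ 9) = -8.65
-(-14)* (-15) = -210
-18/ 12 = -3/ 2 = -1.50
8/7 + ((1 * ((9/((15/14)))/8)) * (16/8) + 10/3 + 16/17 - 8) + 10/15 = 219/1190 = 0.18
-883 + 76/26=-11441/13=-880.08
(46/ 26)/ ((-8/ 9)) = -207/ 104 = -1.99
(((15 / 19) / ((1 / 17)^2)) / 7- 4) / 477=3803 / 63441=0.06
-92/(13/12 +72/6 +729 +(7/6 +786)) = -368/6117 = -0.06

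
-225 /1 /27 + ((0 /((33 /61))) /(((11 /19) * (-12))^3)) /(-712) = -25 /3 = -8.33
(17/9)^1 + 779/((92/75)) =527389/828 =636.94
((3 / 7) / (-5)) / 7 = -3 / 245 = -0.01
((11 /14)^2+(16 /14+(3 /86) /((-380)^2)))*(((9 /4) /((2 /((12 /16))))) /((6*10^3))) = 0.00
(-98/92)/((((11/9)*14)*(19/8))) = -126/4807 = -0.03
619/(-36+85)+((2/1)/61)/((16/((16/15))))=566483/44835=12.63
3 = 3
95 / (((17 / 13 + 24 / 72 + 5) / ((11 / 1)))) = 40755 / 259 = 157.36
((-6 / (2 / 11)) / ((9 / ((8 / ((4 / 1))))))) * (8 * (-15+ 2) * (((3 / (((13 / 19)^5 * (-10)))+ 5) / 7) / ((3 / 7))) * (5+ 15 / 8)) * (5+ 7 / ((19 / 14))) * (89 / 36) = 131644.78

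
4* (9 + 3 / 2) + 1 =43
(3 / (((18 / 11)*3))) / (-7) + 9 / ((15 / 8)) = 2969 / 630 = 4.71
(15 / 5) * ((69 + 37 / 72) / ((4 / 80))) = 25025 / 6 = 4170.83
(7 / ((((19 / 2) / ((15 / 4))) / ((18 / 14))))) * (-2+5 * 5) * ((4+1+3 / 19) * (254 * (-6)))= -231868980 / 361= -642296.34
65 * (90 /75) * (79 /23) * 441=2717442 /23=118149.65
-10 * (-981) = 9810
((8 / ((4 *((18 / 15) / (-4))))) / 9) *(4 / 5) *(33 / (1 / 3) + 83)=-2912 / 27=-107.85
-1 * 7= -7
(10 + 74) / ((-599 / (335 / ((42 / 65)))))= -43550 / 599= -72.70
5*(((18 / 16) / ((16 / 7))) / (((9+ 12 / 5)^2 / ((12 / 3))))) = 875 / 11552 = 0.08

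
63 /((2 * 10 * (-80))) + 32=51137 /1600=31.96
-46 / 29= -1.59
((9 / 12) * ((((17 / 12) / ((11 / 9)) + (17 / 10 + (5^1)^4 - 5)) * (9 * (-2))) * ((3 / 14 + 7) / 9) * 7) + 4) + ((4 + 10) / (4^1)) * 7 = -41494707 / 880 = -47153.08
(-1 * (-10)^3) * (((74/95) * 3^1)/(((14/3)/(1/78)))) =11100/1729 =6.42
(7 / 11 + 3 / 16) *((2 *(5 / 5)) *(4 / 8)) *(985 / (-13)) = -142825 / 2288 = -62.42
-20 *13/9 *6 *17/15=-1768/9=-196.44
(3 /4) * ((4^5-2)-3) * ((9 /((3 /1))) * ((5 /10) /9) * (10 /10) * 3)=3057 /8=382.12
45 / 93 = 15 / 31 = 0.48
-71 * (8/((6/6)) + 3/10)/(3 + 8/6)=-17679/130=-135.99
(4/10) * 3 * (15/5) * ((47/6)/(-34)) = -141/170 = -0.83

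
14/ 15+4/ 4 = 1.93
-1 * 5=-5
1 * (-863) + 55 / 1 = -808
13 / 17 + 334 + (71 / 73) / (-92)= 38219549 / 114172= 334.75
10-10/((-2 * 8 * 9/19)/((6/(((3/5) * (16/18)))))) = 795/32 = 24.84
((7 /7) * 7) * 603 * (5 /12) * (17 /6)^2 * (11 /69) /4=7454755 /13248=562.71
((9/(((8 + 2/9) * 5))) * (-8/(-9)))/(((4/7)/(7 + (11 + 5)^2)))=16569/185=89.56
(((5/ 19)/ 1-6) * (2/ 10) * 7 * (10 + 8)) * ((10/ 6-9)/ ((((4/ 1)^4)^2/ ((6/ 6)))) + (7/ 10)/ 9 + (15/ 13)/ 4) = -52.93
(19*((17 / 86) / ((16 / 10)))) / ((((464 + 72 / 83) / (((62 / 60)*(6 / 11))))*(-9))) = -831079 / 2628033408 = -0.00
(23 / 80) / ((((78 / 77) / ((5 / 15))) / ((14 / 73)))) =12397 / 683280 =0.02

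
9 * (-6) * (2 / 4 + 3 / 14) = -270 / 7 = -38.57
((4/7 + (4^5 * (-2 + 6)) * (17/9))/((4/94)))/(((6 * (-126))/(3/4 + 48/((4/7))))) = -647225015/31752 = -20383.76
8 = 8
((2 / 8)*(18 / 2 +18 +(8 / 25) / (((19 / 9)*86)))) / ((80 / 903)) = 11581731 / 152000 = 76.20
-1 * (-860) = 860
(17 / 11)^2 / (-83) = -289 / 10043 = -0.03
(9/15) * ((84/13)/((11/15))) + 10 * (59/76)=70913/5434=13.05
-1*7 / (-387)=0.02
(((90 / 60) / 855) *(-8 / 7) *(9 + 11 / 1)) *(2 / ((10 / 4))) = -64 / 1995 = -0.03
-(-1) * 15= 15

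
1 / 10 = 0.10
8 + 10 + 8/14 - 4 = 102/7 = 14.57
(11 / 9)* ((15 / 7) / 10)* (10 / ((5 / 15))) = 7.86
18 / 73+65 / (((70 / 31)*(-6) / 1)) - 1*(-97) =566897 / 6132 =92.45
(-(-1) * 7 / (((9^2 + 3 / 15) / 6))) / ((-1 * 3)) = -5 / 29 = -0.17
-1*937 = -937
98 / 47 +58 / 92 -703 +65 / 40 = -6042007 / 8648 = -698.66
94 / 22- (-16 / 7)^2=-513 / 539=-0.95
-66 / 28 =-33 / 14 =-2.36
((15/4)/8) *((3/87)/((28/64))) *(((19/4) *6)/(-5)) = -171/812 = -0.21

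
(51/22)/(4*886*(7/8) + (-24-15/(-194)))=4947/6566483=0.00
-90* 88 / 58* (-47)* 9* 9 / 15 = 1005048 / 29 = 34656.83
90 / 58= 1.55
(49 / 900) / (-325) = -49 / 292500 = -0.00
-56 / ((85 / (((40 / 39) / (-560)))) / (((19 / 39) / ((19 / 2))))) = 0.00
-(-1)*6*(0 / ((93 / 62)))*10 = 0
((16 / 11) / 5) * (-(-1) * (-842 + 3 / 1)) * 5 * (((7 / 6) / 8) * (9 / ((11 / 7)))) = -1019.28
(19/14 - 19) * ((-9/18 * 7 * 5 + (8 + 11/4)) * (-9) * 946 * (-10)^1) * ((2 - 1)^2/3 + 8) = 1182913875/14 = 84493848.21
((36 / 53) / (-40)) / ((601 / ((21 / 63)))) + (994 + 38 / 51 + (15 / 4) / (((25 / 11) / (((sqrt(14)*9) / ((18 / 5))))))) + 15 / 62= 33*sqrt(14) / 8 + 250535707871 / 251797965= 1010.42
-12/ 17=-0.71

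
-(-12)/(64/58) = 87/8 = 10.88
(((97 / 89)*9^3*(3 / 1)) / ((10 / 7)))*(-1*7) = -10394811 / 890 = -11679.56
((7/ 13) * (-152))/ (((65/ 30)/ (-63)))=402192/ 169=2379.83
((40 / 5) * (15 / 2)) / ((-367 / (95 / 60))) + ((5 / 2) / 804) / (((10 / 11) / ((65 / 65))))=-301483 / 1180272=-0.26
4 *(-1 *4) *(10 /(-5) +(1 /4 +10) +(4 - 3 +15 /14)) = -1156 /7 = -165.14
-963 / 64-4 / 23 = -22405 / 1472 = -15.22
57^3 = 185193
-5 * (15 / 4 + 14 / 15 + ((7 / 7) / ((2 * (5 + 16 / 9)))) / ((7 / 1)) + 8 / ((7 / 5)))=-266657 / 5124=-52.04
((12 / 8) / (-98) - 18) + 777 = 148761 / 196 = 758.98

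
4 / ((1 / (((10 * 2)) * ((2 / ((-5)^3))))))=-1.28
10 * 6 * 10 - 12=588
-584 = -584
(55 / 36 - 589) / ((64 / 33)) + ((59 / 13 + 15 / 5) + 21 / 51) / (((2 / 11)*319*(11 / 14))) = -16391371229 / 54143232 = -302.74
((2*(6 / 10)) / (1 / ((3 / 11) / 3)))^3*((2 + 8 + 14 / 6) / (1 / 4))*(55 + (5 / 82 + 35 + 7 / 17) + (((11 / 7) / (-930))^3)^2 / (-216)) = 38361177509671381471219437213371 / 6620153224662533516953781250000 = 5.79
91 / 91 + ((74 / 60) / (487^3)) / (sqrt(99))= 37 * sqrt(11) / 114346289970 + 1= 1.00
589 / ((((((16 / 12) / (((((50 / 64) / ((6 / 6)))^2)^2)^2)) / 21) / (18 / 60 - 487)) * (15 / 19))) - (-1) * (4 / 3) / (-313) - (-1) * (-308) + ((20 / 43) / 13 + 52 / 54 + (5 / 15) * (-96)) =-32994000037573982497608701 / 41553702211050012672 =-794008.68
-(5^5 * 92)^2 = -82656250000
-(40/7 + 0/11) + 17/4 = -1.46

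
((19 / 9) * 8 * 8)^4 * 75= 54660589158400 / 2187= 24993410680.57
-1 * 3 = -3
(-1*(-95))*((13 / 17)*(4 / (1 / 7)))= 34580 / 17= 2034.12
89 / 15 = 5.93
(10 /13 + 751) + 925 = 21798 /13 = 1676.77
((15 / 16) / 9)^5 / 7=3125 / 1783627776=0.00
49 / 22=2.23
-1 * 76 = -76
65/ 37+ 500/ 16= 4885/ 148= 33.01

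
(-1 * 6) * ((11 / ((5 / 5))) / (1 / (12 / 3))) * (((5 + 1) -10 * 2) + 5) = 2376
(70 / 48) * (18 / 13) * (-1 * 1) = -105 / 52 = -2.02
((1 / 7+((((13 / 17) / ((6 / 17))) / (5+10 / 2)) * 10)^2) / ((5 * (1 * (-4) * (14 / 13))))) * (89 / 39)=-108491 / 211680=-0.51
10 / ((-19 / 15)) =-7.89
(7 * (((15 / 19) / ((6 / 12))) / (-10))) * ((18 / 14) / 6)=-9 / 38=-0.24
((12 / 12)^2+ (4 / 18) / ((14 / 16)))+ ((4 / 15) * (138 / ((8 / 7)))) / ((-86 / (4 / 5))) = 64639 / 67725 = 0.95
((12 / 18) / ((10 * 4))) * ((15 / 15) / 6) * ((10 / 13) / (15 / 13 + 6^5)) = 1 / 3639708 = 0.00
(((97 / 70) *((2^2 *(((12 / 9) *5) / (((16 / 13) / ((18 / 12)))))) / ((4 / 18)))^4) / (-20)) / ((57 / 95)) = -757362747375 / 14336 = -52829432.71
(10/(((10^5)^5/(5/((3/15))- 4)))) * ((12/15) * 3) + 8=10000000000000000000000063/1250000000000000000000000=8.00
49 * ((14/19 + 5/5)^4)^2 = 68914022293809/16983563041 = 4057.69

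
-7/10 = -0.70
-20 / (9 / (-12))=80 / 3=26.67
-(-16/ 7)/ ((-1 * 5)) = -16/ 35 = -0.46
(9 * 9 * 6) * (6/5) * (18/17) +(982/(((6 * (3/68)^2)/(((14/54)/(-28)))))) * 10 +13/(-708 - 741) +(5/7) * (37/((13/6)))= -7156.26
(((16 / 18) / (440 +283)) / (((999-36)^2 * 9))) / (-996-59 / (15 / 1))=-40 / 271529450564751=-0.00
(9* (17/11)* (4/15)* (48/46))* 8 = 39168/1265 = 30.96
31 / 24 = 1.29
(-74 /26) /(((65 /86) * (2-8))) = 1591 /2535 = 0.63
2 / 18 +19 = 172 / 9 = 19.11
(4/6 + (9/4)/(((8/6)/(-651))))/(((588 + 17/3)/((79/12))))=-4163221/341952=-12.17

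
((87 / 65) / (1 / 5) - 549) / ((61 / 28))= -197400 / 793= -248.93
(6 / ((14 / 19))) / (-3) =-19 / 7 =-2.71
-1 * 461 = -461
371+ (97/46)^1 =17163/46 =373.11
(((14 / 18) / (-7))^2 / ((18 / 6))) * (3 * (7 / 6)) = 7 / 486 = 0.01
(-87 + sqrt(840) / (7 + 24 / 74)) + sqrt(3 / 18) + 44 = -43 + sqrt(6) / 6 + 74 * sqrt(210) / 271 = -38.63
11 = 11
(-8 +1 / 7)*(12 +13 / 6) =-111.31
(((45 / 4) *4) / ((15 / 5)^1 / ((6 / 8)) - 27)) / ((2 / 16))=-15.65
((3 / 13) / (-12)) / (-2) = 1 / 104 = 0.01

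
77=77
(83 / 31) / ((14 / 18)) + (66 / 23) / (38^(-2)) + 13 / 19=393329714 / 94829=4147.78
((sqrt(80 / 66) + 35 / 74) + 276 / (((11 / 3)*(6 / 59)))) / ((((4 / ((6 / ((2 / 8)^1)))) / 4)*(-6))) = -1205786 / 407- 8*sqrt(330) / 33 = -2967.02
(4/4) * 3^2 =9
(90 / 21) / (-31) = -0.14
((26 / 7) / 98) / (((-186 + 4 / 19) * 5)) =-247 / 6053950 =-0.00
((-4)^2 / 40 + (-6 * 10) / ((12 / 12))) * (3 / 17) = -894 / 85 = -10.52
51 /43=1.19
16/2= 8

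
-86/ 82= -43/ 41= -1.05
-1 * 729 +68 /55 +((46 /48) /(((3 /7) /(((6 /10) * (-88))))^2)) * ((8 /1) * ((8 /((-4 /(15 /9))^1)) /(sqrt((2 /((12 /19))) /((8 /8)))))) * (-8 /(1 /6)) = -40027 /55 +279279616 * sqrt(114) /285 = 10462045.27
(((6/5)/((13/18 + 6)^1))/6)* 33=54/55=0.98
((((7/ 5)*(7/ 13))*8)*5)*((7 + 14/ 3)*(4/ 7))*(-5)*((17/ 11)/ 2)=-333200/ 429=-776.69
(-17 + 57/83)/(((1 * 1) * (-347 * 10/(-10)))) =-1354/28801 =-0.05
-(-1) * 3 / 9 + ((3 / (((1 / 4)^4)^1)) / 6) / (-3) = -127 / 3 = -42.33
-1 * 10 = -10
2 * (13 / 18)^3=2197 / 2916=0.75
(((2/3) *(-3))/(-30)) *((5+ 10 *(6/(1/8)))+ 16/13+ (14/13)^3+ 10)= 364321/10985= 33.17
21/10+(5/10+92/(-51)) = 203/255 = 0.80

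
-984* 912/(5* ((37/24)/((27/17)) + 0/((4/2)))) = -581520384/3145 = -184903.14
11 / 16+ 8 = 139 / 16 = 8.69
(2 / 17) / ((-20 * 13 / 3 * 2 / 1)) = -3 / 4420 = -0.00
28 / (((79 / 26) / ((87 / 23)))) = 63336 / 1817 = 34.86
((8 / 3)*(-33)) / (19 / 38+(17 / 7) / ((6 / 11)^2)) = -22176 / 2183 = -10.16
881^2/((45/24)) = 6209288/15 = 413952.53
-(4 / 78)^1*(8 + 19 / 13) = -82 / 169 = -0.49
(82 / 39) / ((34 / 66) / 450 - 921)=-0.00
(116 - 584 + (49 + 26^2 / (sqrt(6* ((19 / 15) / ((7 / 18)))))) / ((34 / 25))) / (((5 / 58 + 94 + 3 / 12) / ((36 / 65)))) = -1.88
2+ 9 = 11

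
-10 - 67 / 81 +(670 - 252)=32981 / 81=407.17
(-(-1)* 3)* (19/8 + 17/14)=10.77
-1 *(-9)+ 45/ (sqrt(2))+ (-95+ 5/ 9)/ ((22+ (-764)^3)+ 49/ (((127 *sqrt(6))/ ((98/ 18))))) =1057910 *sqrt(6)/ 6362645625633242515291+ 400846683847509901581453/ 44538519379432697607037+ 45 *sqrt(2)/ 2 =40.82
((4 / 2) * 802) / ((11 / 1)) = 1604 / 11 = 145.82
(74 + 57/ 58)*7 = 30443/ 58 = 524.88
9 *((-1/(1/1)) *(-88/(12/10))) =660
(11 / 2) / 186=11 / 372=0.03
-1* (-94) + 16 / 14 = 666 / 7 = 95.14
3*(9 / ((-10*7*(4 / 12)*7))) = -81 / 490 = -0.17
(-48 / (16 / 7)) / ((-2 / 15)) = 157.50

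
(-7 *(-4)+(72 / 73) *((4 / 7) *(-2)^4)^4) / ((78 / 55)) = 4879.40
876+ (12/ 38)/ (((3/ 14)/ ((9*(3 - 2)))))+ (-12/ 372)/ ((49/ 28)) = 889.24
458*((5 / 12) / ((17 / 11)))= 12595 / 102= 123.48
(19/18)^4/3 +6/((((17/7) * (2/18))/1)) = 121258241/5353776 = 22.65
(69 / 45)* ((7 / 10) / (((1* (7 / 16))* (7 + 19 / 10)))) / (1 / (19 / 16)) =437 / 1335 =0.33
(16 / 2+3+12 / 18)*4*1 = 140 / 3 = 46.67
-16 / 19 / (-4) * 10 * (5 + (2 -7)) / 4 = 0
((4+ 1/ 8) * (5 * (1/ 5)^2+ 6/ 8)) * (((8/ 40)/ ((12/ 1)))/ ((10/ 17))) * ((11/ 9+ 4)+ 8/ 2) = 294899/ 288000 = 1.02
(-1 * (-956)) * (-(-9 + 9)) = 0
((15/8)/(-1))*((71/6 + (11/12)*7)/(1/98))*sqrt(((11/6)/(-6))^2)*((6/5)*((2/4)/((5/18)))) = -354123/160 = -2213.27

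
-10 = -10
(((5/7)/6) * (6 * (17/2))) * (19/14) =1615/196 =8.24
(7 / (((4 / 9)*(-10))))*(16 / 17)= -126 / 85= -1.48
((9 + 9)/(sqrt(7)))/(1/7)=18 * sqrt(7)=47.62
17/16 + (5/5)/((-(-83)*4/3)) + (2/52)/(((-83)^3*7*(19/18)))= 16949468119/15817915568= 1.07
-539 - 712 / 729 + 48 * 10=-43723 / 729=-59.98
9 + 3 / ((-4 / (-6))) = 27 / 2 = 13.50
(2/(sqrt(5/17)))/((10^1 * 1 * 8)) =sqrt(85)/200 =0.05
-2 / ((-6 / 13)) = 13 / 3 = 4.33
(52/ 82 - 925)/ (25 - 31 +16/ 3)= 1386.55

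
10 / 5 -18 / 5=-8 / 5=-1.60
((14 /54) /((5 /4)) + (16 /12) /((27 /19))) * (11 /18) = 2552 /3645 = 0.70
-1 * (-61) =61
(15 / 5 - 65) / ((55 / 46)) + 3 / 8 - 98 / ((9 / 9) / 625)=-26972651 / 440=-61301.48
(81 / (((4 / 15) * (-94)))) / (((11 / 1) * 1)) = -1215 / 4136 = -0.29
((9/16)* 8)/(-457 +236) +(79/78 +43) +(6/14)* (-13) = 178312/4641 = 38.42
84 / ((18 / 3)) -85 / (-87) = 1303 / 87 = 14.98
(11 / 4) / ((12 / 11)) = 121 / 48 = 2.52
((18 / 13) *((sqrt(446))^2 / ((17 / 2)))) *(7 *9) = 4577.05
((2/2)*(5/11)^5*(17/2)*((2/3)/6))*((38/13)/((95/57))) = 201875/6280989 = 0.03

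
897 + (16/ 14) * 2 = 6295/ 7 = 899.29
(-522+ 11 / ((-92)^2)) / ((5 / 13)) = -57436561 / 42320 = -1357.20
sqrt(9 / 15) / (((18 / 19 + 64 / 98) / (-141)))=-131271* sqrt(15) / 7450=-68.24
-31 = -31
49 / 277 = 0.18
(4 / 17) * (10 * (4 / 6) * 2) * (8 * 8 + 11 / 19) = 65440 / 323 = 202.60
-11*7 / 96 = -77 / 96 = -0.80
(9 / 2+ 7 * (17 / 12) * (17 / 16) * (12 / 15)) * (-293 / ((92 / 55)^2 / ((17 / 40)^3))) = -540482367667 / 5200281600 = -103.93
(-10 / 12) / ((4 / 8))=-5 / 3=-1.67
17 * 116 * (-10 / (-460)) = 986 / 23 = 42.87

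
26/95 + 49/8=4863/760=6.40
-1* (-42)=42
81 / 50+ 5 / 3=493 / 150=3.29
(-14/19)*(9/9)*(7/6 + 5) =-259/57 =-4.54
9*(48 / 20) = 108 / 5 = 21.60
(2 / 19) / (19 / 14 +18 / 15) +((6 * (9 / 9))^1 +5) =37551 / 3401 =11.04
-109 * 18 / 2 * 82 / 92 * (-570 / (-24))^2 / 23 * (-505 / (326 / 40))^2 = -2314316968453125 / 28110002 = -82330729.41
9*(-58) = -522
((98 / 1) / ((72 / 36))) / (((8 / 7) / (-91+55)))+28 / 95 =-293209 / 190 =-1543.21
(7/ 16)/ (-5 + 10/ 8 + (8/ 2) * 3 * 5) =7/ 900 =0.01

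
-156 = -156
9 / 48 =3 / 16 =0.19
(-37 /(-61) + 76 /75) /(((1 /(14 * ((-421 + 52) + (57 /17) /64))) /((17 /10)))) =-1388280397 /97600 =-14224.18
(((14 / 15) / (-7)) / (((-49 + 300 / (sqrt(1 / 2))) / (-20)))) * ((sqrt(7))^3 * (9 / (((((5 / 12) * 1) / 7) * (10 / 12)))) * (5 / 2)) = 2074464 * sqrt(7) / 887995 + 2540160 * sqrt(14) / 177599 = 59.70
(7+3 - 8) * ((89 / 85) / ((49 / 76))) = 13528 / 4165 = 3.25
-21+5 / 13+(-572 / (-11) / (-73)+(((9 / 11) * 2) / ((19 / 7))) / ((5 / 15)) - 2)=-21.52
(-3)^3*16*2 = -864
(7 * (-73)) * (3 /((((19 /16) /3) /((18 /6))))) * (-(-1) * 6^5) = -1716567552 /19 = -90345660.63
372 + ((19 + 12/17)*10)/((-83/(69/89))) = 46484238/125579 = 370.16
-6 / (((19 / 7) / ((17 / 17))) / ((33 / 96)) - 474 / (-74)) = -17094 / 40745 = -0.42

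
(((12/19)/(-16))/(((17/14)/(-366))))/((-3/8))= -10248/323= -31.73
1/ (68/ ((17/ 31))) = 1/ 124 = 0.01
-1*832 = -832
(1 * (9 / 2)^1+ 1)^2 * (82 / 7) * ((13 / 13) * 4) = 1417.43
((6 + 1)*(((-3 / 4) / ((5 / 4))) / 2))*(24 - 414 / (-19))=-1827 / 19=-96.16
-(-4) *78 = 312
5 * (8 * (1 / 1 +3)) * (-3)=-480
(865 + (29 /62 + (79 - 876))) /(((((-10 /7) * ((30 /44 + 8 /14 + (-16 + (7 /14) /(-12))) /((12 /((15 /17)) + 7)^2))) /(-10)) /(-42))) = 2446816729896 /4235995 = 577625.03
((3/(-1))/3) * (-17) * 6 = 102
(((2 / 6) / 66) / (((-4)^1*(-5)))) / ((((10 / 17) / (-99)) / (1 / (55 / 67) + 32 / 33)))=-6137 / 66000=-0.09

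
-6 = -6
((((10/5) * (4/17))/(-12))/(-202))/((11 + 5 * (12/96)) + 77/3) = 8/1536715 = 0.00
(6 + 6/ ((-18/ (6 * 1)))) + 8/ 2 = 8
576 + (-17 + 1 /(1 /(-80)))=479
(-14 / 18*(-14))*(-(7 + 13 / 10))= -4067 / 45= -90.38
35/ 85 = 7/ 17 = 0.41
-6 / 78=-1 / 13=-0.08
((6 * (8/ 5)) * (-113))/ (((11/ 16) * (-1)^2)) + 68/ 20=-86597/ 55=-1574.49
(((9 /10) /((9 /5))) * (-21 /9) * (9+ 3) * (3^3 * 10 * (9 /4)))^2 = 72335025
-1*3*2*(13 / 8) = -39 / 4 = -9.75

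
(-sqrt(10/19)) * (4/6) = -2 * sqrt(190)/57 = -0.48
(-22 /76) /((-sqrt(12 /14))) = 11 * sqrt(42) /228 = 0.31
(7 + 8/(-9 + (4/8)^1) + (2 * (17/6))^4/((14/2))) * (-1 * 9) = -1478258/1071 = -1380.26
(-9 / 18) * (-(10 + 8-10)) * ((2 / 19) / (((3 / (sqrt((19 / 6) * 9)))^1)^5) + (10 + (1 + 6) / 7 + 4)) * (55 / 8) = 464.16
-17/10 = -1.70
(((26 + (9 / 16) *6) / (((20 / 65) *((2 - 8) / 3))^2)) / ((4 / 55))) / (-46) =-23.19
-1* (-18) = 18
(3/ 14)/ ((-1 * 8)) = -3/ 112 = -0.03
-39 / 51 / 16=-13 / 272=-0.05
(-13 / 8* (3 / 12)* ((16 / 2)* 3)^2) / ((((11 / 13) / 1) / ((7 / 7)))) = -3042 / 11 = -276.55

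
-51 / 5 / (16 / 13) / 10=-663 / 800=-0.83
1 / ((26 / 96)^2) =2304 / 169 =13.63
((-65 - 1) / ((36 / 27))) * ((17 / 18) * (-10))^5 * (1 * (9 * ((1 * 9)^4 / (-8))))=-439268259375 / 16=-27454266210.94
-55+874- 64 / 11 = 8945 / 11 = 813.18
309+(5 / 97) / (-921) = 27605128 / 89337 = 309.00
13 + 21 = 34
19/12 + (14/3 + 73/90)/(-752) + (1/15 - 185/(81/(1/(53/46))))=-10962817/32283360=-0.34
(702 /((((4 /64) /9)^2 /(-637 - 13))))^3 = -847083766268252789932032000000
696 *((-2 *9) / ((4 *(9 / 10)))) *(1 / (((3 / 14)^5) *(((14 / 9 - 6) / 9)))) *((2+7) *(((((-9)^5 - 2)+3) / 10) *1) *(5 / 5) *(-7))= 29010413722752 / 5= 5802082744550.40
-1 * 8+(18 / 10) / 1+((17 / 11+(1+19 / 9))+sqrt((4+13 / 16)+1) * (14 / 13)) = -764 / 495+7 * sqrt(93) / 26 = 1.05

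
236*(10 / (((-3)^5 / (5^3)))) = -295000 / 243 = -1213.99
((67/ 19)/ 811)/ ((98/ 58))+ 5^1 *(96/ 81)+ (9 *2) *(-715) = -262248338069/ 20386107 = -12864.07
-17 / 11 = -1.55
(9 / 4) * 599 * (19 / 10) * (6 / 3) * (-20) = -102429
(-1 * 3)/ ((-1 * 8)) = 3/ 8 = 0.38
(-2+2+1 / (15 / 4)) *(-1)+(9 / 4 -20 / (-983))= 118177 / 58980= 2.00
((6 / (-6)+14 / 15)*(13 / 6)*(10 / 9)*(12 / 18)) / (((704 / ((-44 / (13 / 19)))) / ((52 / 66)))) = 247 / 32076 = 0.01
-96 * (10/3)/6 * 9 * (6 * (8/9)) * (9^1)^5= -151165440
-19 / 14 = -1.36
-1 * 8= -8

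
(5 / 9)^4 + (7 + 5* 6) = 243382 / 6561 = 37.10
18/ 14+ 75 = 534/ 7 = 76.29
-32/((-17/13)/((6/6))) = 24.47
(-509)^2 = 259081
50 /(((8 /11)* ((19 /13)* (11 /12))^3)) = 23727600 /829939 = 28.59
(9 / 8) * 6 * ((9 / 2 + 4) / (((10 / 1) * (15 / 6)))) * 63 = 28917 / 200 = 144.58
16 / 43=0.37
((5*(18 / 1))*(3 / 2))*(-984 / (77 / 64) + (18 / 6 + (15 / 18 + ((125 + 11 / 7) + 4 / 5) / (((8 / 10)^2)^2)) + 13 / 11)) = -667794195 / 9856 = -67755.09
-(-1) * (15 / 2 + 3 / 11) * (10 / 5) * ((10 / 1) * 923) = 1578330 / 11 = 143484.55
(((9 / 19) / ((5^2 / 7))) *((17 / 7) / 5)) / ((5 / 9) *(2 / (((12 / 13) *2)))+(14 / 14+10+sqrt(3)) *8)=158118156 / 212149898375 - 14276736 *sqrt(3) / 212149898375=0.00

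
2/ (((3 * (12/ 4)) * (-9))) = -0.02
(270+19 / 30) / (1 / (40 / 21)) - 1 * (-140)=41296 / 63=655.49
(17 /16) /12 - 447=-85807 /192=-446.91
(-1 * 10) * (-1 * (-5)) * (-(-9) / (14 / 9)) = -2025 / 7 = -289.29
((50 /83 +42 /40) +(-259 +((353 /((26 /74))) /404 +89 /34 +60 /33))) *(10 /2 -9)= 102068546092 /101895365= 1001.70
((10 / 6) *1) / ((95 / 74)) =74 / 57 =1.30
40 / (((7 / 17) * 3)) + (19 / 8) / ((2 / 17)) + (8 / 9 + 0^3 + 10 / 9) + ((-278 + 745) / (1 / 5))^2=1831965935 / 336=5452279.57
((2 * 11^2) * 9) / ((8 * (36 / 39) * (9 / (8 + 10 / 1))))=4719 / 8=589.88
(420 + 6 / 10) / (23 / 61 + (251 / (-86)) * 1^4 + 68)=3677446 / 572325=6.43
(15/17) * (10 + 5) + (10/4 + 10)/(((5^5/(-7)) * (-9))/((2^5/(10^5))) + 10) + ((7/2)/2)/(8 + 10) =286857671761/21515642136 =13.33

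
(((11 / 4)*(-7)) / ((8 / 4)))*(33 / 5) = -2541 / 40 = -63.52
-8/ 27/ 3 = -8/ 81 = -0.10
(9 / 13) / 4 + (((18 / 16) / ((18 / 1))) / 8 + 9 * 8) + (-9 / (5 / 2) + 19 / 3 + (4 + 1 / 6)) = 657953 / 8320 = 79.08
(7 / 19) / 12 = 7 / 228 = 0.03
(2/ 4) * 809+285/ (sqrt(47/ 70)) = 285 * sqrt(3290)/ 47+809/ 2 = 752.31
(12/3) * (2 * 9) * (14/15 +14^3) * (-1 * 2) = -1976352/5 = -395270.40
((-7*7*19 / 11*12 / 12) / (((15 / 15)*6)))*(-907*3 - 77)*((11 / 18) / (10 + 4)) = 186067 / 108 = 1722.84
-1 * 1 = -1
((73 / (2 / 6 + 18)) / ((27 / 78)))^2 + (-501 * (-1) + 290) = 923.32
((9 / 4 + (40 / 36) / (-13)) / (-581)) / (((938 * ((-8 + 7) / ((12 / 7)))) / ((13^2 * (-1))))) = -13169 / 11444538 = -0.00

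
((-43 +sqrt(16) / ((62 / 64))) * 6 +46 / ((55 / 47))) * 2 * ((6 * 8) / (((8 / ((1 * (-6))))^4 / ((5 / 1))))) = -20085651 / 682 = -29451.10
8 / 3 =2.67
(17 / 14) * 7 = 17 / 2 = 8.50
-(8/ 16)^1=-1/ 2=-0.50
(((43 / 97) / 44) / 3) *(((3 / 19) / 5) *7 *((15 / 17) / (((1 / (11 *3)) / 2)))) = 2709 / 62662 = 0.04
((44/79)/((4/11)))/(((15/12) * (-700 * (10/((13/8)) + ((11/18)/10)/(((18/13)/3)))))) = -339768/1220180675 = -0.00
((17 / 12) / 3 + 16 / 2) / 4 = 305 / 144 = 2.12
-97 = -97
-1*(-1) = 1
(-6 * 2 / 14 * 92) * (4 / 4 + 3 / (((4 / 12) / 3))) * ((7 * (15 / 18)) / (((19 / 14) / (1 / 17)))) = -180320 / 323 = -558.27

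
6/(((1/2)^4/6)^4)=509607936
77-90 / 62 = 2342 / 31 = 75.55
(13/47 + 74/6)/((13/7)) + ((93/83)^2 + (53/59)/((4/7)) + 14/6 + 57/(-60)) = 81958740839/7450246830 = 11.00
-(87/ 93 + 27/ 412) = -1.00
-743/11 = -67.55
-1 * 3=-3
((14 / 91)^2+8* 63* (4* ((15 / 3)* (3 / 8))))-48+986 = 797346 / 169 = 4718.02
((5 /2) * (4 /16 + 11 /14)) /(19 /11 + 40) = 0.06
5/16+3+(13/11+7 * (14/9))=24367/1584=15.38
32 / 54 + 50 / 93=946 / 837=1.13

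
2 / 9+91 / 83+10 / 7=14365 / 5229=2.75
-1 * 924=-924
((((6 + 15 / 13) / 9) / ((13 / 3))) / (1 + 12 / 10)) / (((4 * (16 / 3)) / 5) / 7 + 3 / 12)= 65100 / 671099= 0.10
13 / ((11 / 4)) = 52 / 11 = 4.73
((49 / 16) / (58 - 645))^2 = 2401 / 88209664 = 0.00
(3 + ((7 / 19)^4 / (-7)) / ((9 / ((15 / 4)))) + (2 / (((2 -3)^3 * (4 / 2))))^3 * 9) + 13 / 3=-2608135 / 1563852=-1.67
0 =0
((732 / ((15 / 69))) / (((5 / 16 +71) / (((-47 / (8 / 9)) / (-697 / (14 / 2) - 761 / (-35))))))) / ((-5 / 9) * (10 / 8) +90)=42729768 / 118958215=0.36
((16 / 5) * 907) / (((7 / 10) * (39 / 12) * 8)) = 14512 / 91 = 159.47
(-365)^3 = -48627125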